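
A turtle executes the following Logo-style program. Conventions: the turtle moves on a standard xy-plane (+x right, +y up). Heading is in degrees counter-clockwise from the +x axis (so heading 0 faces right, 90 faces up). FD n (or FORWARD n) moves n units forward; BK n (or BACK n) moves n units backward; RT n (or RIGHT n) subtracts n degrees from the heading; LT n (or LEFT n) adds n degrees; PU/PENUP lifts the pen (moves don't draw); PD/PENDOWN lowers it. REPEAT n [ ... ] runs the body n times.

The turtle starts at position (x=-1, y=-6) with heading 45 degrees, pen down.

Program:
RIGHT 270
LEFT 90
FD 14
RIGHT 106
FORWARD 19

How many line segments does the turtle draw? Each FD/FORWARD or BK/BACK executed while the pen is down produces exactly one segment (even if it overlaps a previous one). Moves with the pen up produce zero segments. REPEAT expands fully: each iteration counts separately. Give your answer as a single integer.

Executing turtle program step by step:
Start: pos=(-1,-6), heading=45, pen down
RT 270: heading 45 -> 135
LT 90: heading 135 -> 225
FD 14: (-1,-6) -> (-10.899,-15.899) [heading=225, draw]
RT 106: heading 225 -> 119
FD 19: (-10.899,-15.899) -> (-20.111,0.718) [heading=119, draw]
Final: pos=(-20.111,0.718), heading=119, 2 segment(s) drawn
Segments drawn: 2

Answer: 2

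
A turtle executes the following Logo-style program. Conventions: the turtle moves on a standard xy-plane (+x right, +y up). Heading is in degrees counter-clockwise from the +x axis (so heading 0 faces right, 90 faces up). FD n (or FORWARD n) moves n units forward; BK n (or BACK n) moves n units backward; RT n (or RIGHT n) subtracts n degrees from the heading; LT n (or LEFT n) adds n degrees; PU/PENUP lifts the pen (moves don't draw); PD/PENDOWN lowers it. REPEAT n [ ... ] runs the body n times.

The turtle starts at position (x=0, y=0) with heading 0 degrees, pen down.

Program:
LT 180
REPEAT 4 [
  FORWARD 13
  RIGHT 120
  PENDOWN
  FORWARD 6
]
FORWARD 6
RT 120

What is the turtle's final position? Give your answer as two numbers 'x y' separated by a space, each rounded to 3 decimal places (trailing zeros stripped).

Answer: -7 10.392

Derivation:
Executing turtle program step by step:
Start: pos=(0,0), heading=0, pen down
LT 180: heading 0 -> 180
REPEAT 4 [
  -- iteration 1/4 --
  FD 13: (0,0) -> (-13,0) [heading=180, draw]
  RT 120: heading 180 -> 60
  PD: pen down
  FD 6: (-13,0) -> (-10,5.196) [heading=60, draw]
  -- iteration 2/4 --
  FD 13: (-10,5.196) -> (-3.5,16.454) [heading=60, draw]
  RT 120: heading 60 -> 300
  PD: pen down
  FD 6: (-3.5,16.454) -> (-0.5,11.258) [heading=300, draw]
  -- iteration 3/4 --
  FD 13: (-0.5,11.258) -> (6,0) [heading=300, draw]
  RT 120: heading 300 -> 180
  PD: pen down
  FD 6: (6,0) -> (0,0) [heading=180, draw]
  -- iteration 4/4 --
  FD 13: (0,0) -> (-13,0) [heading=180, draw]
  RT 120: heading 180 -> 60
  PD: pen down
  FD 6: (-13,0) -> (-10,5.196) [heading=60, draw]
]
FD 6: (-10,5.196) -> (-7,10.392) [heading=60, draw]
RT 120: heading 60 -> 300
Final: pos=(-7,10.392), heading=300, 9 segment(s) drawn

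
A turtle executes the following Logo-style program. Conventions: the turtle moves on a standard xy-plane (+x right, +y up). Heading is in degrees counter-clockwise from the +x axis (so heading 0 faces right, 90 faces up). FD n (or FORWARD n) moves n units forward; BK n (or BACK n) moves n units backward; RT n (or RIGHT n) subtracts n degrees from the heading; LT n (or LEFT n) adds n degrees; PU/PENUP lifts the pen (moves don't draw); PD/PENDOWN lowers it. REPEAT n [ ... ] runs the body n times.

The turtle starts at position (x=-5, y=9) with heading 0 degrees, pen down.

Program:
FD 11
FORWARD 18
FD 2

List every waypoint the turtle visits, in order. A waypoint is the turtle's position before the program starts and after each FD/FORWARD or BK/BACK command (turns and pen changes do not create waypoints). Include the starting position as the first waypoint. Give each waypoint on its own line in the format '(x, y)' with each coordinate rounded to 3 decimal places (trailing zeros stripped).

Answer: (-5, 9)
(6, 9)
(24, 9)
(26, 9)

Derivation:
Executing turtle program step by step:
Start: pos=(-5,9), heading=0, pen down
FD 11: (-5,9) -> (6,9) [heading=0, draw]
FD 18: (6,9) -> (24,9) [heading=0, draw]
FD 2: (24,9) -> (26,9) [heading=0, draw]
Final: pos=(26,9), heading=0, 3 segment(s) drawn
Waypoints (4 total):
(-5, 9)
(6, 9)
(24, 9)
(26, 9)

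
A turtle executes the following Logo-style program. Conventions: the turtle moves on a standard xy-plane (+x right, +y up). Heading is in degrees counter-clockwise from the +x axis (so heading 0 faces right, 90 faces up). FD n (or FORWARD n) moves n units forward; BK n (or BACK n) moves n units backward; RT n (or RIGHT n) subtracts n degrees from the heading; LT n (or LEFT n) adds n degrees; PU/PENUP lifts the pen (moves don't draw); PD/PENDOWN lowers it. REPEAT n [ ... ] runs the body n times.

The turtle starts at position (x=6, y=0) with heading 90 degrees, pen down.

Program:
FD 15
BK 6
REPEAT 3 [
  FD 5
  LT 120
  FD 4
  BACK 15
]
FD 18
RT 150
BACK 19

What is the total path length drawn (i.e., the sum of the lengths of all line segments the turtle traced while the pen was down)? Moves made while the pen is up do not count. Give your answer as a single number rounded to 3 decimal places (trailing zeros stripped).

Answer: 130

Derivation:
Executing turtle program step by step:
Start: pos=(6,0), heading=90, pen down
FD 15: (6,0) -> (6,15) [heading=90, draw]
BK 6: (6,15) -> (6,9) [heading=90, draw]
REPEAT 3 [
  -- iteration 1/3 --
  FD 5: (6,9) -> (6,14) [heading=90, draw]
  LT 120: heading 90 -> 210
  FD 4: (6,14) -> (2.536,12) [heading=210, draw]
  BK 15: (2.536,12) -> (15.526,19.5) [heading=210, draw]
  -- iteration 2/3 --
  FD 5: (15.526,19.5) -> (11.196,17) [heading=210, draw]
  LT 120: heading 210 -> 330
  FD 4: (11.196,17) -> (14.66,15) [heading=330, draw]
  BK 15: (14.66,15) -> (1.67,22.5) [heading=330, draw]
  -- iteration 3/3 --
  FD 5: (1.67,22.5) -> (6,20) [heading=330, draw]
  LT 120: heading 330 -> 90
  FD 4: (6,20) -> (6,24) [heading=90, draw]
  BK 15: (6,24) -> (6,9) [heading=90, draw]
]
FD 18: (6,9) -> (6,27) [heading=90, draw]
RT 150: heading 90 -> 300
BK 19: (6,27) -> (-3.5,43.454) [heading=300, draw]
Final: pos=(-3.5,43.454), heading=300, 13 segment(s) drawn

Segment lengths:
  seg 1: (6,0) -> (6,15), length = 15
  seg 2: (6,15) -> (6,9), length = 6
  seg 3: (6,9) -> (6,14), length = 5
  seg 4: (6,14) -> (2.536,12), length = 4
  seg 5: (2.536,12) -> (15.526,19.5), length = 15
  seg 6: (15.526,19.5) -> (11.196,17), length = 5
  seg 7: (11.196,17) -> (14.66,15), length = 4
  seg 8: (14.66,15) -> (1.67,22.5), length = 15
  seg 9: (1.67,22.5) -> (6,20), length = 5
  seg 10: (6,20) -> (6,24), length = 4
  seg 11: (6,24) -> (6,9), length = 15
  seg 12: (6,9) -> (6,27), length = 18
  seg 13: (6,27) -> (-3.5,43.454), length = 19
Total = 130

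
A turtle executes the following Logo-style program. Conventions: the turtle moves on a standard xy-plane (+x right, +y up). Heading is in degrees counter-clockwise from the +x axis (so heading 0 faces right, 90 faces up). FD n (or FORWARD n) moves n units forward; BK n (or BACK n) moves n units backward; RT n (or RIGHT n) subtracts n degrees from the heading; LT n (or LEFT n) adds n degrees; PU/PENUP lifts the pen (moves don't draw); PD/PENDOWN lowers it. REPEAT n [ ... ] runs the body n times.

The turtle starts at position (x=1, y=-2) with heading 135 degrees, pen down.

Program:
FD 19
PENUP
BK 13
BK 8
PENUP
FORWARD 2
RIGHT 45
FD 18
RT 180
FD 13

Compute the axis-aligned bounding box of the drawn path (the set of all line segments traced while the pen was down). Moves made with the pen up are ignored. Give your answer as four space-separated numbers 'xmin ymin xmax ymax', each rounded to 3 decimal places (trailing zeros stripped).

Answer: -12.435 -2 1 11.435

Derivation:
Executing turtle program step by step:
Start: pos=(1,-2), heading=135, pen down
FD 19: (1,-2) -> (-12.435,11.435) [heading=135, draw]
PU: pen up
BK 13: (-12.435,11.435) -> (-3.243,2.243) [heading=135, move]
BK 8: (-3.243,2.243) -> (2.414,-3.414) [heading=135, move]
PU: pen up
FD 2: (2.414,-3.414) -> (1,-2) [heading=135, move]
RT 45: heading 135 -> 90
FD 18: (1,-2) -> (1,16) [heading=90, move]
RT 180: heading 90 -> 270
FD 13: (1,16) -> (1,3) [heading=270, move]
Final: pos=(1,3), heading=270, 1 segment(s) drawn

Segment endpoints: x in {-12.435, 1}, y in {-2, 11.435}
xmin=-12.435, ymin=-2, xmax=1, ymax=11.435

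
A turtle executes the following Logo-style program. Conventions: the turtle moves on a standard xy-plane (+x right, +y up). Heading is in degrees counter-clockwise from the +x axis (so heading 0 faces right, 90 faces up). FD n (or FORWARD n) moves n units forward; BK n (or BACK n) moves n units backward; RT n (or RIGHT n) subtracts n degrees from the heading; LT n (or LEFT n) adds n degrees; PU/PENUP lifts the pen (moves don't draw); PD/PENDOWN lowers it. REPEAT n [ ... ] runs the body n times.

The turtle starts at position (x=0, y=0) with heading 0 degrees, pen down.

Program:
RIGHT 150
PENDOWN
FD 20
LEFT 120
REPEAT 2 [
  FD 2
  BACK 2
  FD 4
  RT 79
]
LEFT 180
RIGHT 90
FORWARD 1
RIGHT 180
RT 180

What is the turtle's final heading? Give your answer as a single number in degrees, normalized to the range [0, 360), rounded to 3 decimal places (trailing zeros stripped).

Executing turtle program step by step:
Start: pos=(0,0), heading=0, pen down
RT 150: heading 0 -> 210
PD: pen down
FD 20: (0,0) -> (-17.321,-10) [heading=210, draw]
LT 120: heading 210 -> 330
REPEAT 2 [
  -- iteration 1/2 --
  FD 2: (-17.321,-10) -> (-15.588,-11) [heading=330, draw]
  BK 2: (-15.588,-11) -> (-17.321,-10) [heading=330, draw]
  FD 4: (-17.321,-10) -> (-13.856,-12) [heading=330, draw]
  RT 79: heading 330 -> 251
  -- iteration 2/2 --
  FD 2: (-13.856,-12) -> (-14.508,-13.891) [heading=251, draw]
  BK 2: (-14.508,-13.891) -> (-13.856,-12) [heading=251, draw]
  FD 4: (-13.856,-12) -> (-15.159,-15.782) [heading=251, draw]
  RT 79: heading 251 -> 172
]
LT 180: heading 172 -> 352
RT 90: heading 352 -> 262
FD 1: (-15.159,-15.782) -> (-15.298,-16.772) [heading=262, draw]
RT 180: heading 262 -> 82
RT 180: heading 82 -> 262
Final: pos=(-15.298,-16.772), heading=262, 8 segment(s) drawn

Answer: 262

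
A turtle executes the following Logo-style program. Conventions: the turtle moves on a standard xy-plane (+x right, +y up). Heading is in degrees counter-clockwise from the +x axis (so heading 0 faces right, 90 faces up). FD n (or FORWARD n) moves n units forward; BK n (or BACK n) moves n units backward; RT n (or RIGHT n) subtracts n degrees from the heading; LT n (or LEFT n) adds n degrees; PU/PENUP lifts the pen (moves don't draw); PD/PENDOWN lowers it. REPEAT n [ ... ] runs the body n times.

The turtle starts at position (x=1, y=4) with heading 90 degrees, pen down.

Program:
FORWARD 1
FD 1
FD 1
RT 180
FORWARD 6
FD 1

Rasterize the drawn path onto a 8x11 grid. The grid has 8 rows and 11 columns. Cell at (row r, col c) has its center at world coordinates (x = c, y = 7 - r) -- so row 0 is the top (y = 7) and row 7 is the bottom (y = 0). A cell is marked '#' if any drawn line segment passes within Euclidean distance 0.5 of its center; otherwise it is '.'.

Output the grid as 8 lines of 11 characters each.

Answer: .#.........
.#.........
.#.........
.#.........
.#.........
.#.........
.#.........
.#.........

Derivation:
Segment 0: (1,4) -> (1,5)
Segment 1: (1,5) -> (1,6)
Segment 2: (1,6) -> (1,7)
Segment 3: (1,7) -> (1,1)
Segment 4: (1,1) -> (1,0)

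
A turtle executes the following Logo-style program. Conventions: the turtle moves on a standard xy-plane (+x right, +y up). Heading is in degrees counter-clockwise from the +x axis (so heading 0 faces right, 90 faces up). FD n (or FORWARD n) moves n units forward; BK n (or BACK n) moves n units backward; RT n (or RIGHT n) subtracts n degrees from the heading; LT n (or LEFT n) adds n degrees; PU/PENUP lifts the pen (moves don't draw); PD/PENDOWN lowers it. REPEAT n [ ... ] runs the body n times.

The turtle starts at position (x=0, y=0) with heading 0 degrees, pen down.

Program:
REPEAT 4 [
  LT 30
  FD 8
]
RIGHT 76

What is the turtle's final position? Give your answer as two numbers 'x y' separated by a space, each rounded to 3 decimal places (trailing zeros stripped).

Executing turtle program step by step:
Start: pos=(0,0), heading=0, pen down
REPEAT 4 [
  -- iteration 1/4 --
  LT 30: heading 0 -> 30
  FD 8: (0,0) -> (6.928,4) [heading=30, draw]
  -- iteration 2/4 --
  LT 30: heading 30 -> 60
  FD 8: (6.928,4) -> (10.928,10.928) [heading=60, draw]
  -- iteration 3/4 --
  LT 30: heading 60 -> 90
  FD 8: (10.928,10.928) -> (10.928,18.928) [heading=90, draw]
  -- iteration 4/4 --
  LT 30: heading 90 -> 120
  FD 8: (10.928,18.928) -> (6.928,25.856) [heading=120, draw]
]
RT 76: heading 120 -> 44
Final: pos=(6.928,25.856), heading=44, 4 segment(s) drawn

Answer: 6.928 25.856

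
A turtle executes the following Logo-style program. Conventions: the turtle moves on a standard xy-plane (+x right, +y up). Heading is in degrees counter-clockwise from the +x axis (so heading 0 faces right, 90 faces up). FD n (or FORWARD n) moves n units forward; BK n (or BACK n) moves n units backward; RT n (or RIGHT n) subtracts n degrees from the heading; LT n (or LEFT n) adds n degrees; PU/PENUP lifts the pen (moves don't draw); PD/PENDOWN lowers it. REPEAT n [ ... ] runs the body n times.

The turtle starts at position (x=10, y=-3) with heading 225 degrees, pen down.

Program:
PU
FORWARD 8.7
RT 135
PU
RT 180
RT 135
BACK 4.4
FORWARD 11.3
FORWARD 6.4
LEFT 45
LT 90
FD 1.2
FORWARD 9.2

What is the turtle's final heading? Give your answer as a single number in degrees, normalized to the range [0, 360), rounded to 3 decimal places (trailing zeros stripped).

Answer: 270

Derivation:
Executing turtle program step by step:
Start: pos=(10,-3), heading=225, pen down
PU: pen up
FD 8.7: (10,-3) -> (3.848,-9.152) [heading=225, move]
RT 135: heading 225 -> 90
PU: pen up
RT 180: heading 90 -> 270
RT 135: heading 270 -> 135
BK 4.4: (3.848,-9.152) -> (6.959,-12.263) [heading=135, move]
FD 11.3: (6.959,-12.263) -> (-1.031,-4.273) [heading=135, move]
FD 6.4: (-1.031,-4.273) -> (-5.556,0.253) [heading=135, move]
LT 45: heading 135 -> 180
LT 90: heading 180 -> 270
FD 1.2: (-5.556,0.253) -> (-5.556,-0.947) [heading=270, move]
FD 9.2: (-5.556,-0.947) -> (-5.556,-10.147) [heading=270, move]
Final: pos=(-5.556,-10.147), heading=270, 0 segment(s) drawn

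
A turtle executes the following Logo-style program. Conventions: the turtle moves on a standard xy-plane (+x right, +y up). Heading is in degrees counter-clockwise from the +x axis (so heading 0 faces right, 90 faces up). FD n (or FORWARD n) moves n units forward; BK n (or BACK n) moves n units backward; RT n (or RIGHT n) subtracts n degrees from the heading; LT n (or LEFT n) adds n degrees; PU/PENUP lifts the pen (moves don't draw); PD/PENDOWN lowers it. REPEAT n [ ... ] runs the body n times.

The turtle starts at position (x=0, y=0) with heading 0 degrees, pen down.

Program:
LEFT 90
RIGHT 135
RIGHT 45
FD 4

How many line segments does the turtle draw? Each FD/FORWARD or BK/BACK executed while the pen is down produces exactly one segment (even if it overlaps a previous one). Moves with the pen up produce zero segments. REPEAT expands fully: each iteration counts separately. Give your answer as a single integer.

Executing turtle program step by step:
Start: pos=(0,0), heading=0, pen down
LT 90: heading 0 -> 90
RT 135: heading 90 -> 315
RT 45: heading 315 -> 270
FD 4: (0,0) -> (0,-4) [heading=270, draw]
Final: pos=(0,-4), heading=270, 1 segment(s) drawn
Segments drawn: 1

Answer: 1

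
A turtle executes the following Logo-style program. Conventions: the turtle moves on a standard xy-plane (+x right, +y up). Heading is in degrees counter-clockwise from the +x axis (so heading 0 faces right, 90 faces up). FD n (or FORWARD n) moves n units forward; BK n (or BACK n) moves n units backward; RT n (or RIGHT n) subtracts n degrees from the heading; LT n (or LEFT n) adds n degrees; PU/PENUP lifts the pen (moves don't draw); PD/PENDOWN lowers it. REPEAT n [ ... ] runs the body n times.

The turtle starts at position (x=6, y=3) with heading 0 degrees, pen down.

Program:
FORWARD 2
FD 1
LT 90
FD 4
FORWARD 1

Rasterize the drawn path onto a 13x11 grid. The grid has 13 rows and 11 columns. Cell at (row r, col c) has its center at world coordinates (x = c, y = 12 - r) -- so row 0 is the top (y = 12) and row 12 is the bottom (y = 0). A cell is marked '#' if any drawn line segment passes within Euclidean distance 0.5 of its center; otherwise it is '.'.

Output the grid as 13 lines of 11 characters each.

Segment 0: (6,3) -> (8,3)
Segment 1: (8,3) -> (9,3)
Segment 2: (9,3) -> (9,7)
Segment 3: (9,7) -> (9,8)

Answer: ...........
...........
...........
...........
.........#.
.........#.
.........#.
.........#.
.........#.
......####.
...........
...........
...........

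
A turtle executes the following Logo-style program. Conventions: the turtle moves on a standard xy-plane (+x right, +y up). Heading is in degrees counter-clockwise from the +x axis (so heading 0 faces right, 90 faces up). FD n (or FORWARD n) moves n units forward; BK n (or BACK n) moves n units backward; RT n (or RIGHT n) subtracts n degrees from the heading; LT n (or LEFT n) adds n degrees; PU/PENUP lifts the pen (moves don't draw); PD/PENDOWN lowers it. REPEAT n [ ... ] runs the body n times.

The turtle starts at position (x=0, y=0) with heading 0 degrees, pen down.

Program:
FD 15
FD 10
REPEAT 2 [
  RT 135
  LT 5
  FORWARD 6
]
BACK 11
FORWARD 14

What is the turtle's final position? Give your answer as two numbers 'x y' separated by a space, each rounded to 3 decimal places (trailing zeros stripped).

Answer: 19.58 4.267

Derivation:
Executing turtle program step by step:
Start: pos=(0,0), heading=0, pen down
FD 15: (0,0) -> (15,0) [heading=0, draw]
FD 10: (15,0) -> (25,0) [heading=0, draw]
REPEAT 2 [
  -- iteration 1/2 --
  RT 135: heading 0 -> 225
  LT 5: heading 225 -> 230
  FD 6: (25,0) -> (21.143,-4.596) [heading=230, draw]
  -- iteration 2/2 --
  RT 135: heading 230 -> 95
  LT 5: heading 95 -> 100
  FD 6: (21.143,-4.596) -> (20.101,1.313) [heading=100, draw]
]
BK 11: (20.101,1.313) -> (22.012,-9.52) [heading=100, draw]
FD 14: (22.012,-9.52) -> (19.58,4.267) [heading=100, draw]
Final: pos=(19.58,4.267), heading=100, 6 segment(s) drawn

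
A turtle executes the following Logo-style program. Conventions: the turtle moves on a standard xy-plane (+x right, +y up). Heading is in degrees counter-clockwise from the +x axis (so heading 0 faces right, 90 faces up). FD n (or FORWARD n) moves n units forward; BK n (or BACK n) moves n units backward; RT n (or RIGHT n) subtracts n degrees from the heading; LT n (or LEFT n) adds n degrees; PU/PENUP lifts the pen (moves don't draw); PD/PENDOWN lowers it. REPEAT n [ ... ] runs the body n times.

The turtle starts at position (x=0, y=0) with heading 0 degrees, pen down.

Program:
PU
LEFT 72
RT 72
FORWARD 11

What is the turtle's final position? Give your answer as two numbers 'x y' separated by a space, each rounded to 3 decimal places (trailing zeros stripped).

Executing turtle program step by step:
Start: pos=(0,0), heading=0, pen down
PU: pen up
LT 72: heading 0 -> 72
RT 72: heading 72 -> 0
FD 11: (0,0) -> (11,0) [heading=0, move]
Final: pos=(11,0), heading=0, 0 segment(s) drawn

Answer: 11 0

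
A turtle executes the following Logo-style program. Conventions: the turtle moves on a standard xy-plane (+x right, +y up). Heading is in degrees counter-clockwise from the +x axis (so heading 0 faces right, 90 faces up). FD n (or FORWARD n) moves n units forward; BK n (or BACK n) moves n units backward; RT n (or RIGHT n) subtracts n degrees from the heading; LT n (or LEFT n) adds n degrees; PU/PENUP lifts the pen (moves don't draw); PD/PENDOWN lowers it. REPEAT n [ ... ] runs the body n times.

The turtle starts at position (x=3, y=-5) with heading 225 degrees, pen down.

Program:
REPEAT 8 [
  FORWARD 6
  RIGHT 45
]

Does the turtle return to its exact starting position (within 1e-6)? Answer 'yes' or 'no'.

Answer: yes

Derivation:
Executing turtle program step by step:
Start: pos=(3,-5), heading=225, pen down
REPEAT 8 [
  -- iteration 1/8 --
  FD 6: (3,-5) -> (-1.243,-9.243) [heading=225, draw]
  RT 45: heading 225 -> 180
  -- iteration 2/8 --
  FD 6: (-1.243,-9.243) -> (-7.243,-9.243) [heading=180, draw]
  RT 45: heading 180 -> 135
  -- iteration 3/8 --
  FD 6: (-7.243,-9.243) -> (-11.485,-5) [heading=135, draw]
  RT 45: heading 135 -> 90
  -- iteration 4/8 --
  FD 6: (-11.485,-5) -> (-11.485,1) [heading=90, draw]
  RT 45: heading 90 -> 45
  -- iteration 5/8 --
  FD 6: (-11.485,1) -> (-7.243,5.243) [heading=45, draw]
  RT 45: heading 45 -> 0
  -- iteration 6/8 --
  FD 6: (-7.243,5.243) -> (-1.243,5.243) [heading=0, draw]
  RT 45: heading 0 -> 315
  -- iteration 7/8 --
  FD 6: (-1.243,5.243) -> (3,1) [heading=315, draw]
  RT 45: heading 315 -> 270
  -- iteration 8/8 --
  FD 6: (3,1) -> (3,-5) [heading=270, draw]
  RT 45: heading 270 -> 225
]
Final: pos=(3,-5), heading=225, 8 segment(s) drawn

Start position: (3, -5)
Final position: (3, -5)
Distance = 0; < 1e-6 -> CLOSED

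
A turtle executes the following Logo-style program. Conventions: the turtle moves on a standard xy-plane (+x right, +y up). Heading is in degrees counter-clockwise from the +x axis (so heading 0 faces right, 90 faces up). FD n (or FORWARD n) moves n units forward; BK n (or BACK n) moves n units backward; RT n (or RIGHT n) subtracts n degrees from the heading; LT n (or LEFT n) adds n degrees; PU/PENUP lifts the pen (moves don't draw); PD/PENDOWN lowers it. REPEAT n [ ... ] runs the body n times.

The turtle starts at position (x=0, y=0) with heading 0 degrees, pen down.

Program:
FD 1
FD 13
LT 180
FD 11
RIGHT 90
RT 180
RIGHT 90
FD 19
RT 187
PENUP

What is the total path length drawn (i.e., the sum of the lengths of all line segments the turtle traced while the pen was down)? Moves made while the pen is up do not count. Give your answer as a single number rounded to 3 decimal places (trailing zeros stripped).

Answer: 44

Derivation:
Executing turtle program step by step:
Start: pos=(0,0), heading=0, pen down
FD 1: (0,0) -> (1,0) [heading=0, draw]
FD 13: (1,0) -> (14,0) [heading=0, draw]
LT 180: heading 0 -> 180
FD 11: (14,0) -> (3,0) [heading=180, draw]
RT 90: heading 180 -> 90
RT 180: heading 90 -> 270
RT 90: heading 270 -> 180
FD 19: (3,0) -> (-16,0) [heading=180, draw]
RT 187: heading 180 -> 353
PU: pen up
Final: pos=(-16,0), heading=353, 4 segment(s) drawn

Segment lengths:
  seg 1: (0,0) -> (1,0), length = 1
  seg 2: (1,0) -> (14,0), length = 13
  seg 3: (14,0) -> (3,0), length = 11
  seg 4: (3,0) -> (-16,0), length = 19
Total = 44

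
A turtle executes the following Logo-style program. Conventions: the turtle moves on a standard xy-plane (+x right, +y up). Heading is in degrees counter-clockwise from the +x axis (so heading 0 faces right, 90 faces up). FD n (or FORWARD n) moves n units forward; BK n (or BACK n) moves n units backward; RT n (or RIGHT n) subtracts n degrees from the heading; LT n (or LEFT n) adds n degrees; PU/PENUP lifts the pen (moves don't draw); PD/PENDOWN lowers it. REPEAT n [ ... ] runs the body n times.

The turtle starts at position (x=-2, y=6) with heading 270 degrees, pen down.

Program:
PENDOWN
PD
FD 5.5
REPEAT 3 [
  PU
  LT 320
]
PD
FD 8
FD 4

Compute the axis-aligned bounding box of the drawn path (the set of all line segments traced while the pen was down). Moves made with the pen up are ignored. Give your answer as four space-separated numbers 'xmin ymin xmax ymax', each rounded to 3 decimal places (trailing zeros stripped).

Executing turtle program step by step:
Start: pos=(-2,6), heading=270, pen down
PD: pen down
PD: pen down
FD 5.5: (-2,6) -> (-2,0.5) [heading=270, draw]
REPEAT 3 [
  -- iteration 1/3 --
  PU: pen up
  LT 320: heading 270 -> 230
  -- iteration 2/3 --
  PU: pen up
  LT 320: heading 230 -> 190
  -- iteration 3/3 --
  PU: pen up
  LT 320: heading 190 -> 150
]
PD: pen down
FD 8: (-2,0.5) -> (-8.928,4.5) [heading=150, draw]
FD 4: (-8.928,4.5) -> (-12.392,6.5) [heading=150, draw]
Final: pos=(-12.392,6.5), heading=150, 3 segment(s) drawn

Segment endpoints: x in {-12.392, -8.928, -2, -2}, y in {0.5, 4.5, 6, 6.5}
xmin=-12.392, ymin=0.5, xmax=-2, ymax=6.5

Answer: -12.392 0.5 -2 6.5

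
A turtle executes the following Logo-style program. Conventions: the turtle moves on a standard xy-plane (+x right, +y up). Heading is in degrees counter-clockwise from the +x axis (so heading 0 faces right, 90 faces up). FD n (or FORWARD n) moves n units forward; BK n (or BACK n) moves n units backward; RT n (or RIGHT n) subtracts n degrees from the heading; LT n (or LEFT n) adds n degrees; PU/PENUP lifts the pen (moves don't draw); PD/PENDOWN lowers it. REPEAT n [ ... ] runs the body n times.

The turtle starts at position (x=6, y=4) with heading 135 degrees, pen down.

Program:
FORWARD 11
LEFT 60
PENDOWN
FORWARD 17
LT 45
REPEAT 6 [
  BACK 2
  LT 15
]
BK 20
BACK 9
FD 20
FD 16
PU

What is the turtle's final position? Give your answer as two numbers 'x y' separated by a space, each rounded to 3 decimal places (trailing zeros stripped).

Answer: -13.551 14.62

Derivation:
Executing turtle program step by step:
Start: pos=(6,4), heading=135, pen down
FD 11: (6,4) -> (-1.778,11.778) [heading=135, draw]
LT 60: heading 135 -> 195
PD: pen down
FD 17: (-1.778,11.778) -> (-18.199,7.378) [heading=195, draw]
LT 45: heading 195 -> 240
REPEAT 6 [
  -- iteration 1/6 --
  BK 2: (-18.199,7.378) -> (-17.199,9.11) [heading=240, draw]
  LT 15: heading 240 -> 255
  -- iteration 2/6 --
  BK 2: (-17.199,9.11) -> (-16.681,11.042) [heading=255, draw]
  LT 15: heading 255 -> 270
  -- iteration 3/6 --
  BK 2: (-16.681,11.042) -> (-16.681,13.042) [heading=270, draw]
  LT 15: heading 270 -> 285
  -- iteration 4/6 --
  BK 2: (-16.681,13.042) -> (-17.199,14.974) [heading=285, draw]
  LT 15: heading 285 -> 300
  -- iteration 5/6 --
  BK 2: (-17.199,14.974) -> (-18.199,16.706) [heading=300, draw]
  LT 15: heading 300 -> 315
  -- iteration 6/6 --
  BK 2: (-18.199,16.706) -> (-19.613,18.12) [heading=315, draw]
  LT 15: heading 315 -> 330
]
BK 20: (-19.613,18.12) -> (-36.934,28.12) [heading=330, draw]
BK 9: (-36.934,28.12) -> (-44.728,32.62) [heading=330, draw]
FD 20: (-44.728,32.62) -> (-27.407,22.62) [heading=330, draw]
FD 16: (-27.407,22.62) -> (-13.551,14.62) [heading=330, draw]
PU: pen up
Final: pos=(-13.551,14.62), heading=330, 12 segment(s) drawn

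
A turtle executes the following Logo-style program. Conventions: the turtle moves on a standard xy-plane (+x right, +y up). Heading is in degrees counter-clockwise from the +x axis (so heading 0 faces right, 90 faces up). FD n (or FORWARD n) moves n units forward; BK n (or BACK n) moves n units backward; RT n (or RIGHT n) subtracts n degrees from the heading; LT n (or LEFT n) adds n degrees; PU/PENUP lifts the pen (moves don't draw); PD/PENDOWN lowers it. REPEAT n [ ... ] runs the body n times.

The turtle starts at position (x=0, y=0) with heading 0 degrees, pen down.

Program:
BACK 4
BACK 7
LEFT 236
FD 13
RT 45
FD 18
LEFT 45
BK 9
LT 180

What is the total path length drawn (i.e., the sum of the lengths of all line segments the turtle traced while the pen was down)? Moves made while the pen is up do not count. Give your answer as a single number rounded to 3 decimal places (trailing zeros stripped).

Answer: 51

Derivation:
Executing turtle program step by step:
Start: pos=(0,0), heading=0, pen down
BK 4: (0,0) -> (-4,0) [heading=0, draw]
BK 7: (-4,0) -> (-11,0) [heading=0, draw]
LT 236: heading 0 -> 236
FD 13: (-11,0) -> (-18.27,-10.777) [heading=236, draw]
RT 45: heading 236 -> 191
FD 18: (-18.27,-10.777) -> (-35.939,-14.212) [heading=191, draw]
LT 45: heading 191 -> 236
BK 9: (-35.939,-14.212) -> (-30.906,-6.751) [heading=236, draw]
LT 180: heading 236 -> 56
Final: pos=(-30.906,-6.751), heading=56, 5 segment(s) drawn

Segment lengths:
  seg 1: (0,0) -> (-4,0), length = 4
  seg 2: (-4,0) -> (-11,0), length = 7
  seg 3: (-11,0) -> (-18.27,-10.777), length = 13
  seg 4: (-18.27,-10.777) -> (-35.939,-14.212), length = 18
  seg 5: (-35.939,-14.212) -> (-30.906,-6.751), length = 9
Total = 51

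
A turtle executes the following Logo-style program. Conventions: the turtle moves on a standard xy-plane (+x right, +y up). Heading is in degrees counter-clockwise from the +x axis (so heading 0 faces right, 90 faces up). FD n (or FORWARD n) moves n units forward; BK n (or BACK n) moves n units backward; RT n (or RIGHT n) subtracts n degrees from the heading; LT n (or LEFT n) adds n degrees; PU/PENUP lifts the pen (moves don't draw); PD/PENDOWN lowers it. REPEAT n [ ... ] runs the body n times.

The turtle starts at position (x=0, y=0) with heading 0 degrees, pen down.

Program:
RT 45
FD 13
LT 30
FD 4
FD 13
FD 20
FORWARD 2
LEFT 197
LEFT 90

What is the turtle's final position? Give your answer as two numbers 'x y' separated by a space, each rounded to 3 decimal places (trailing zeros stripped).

Executing turtle program step by step:
Start: pos=(0,0), heading=0, pen down
RT 45: heading 0 -> 315
FD 13: (0,0) -> (9.192,-9.192) [heading=315, draw]
LT 30: heading 315 -> 345
FD 4: (9.192,-9.192) -> (13.056,-10.228) [heading=345, draw]
FD 13: (13.056,-10.228) -> (25.613,-13.592) [heading=345, draw]
FD 20: (25.613,-13.592) -> (44.932,-18.769) [heading=345, draw]
FD 2: (44.932,-18.769) -> (46.863,-19.286) [heading=345, draw]
LT 197: heading 345 -> 182
LT 90: heading 182 -> 272
Final: pos=(46.863,-19.286), heading=272, 5 segment(s) drawn

Answer: 46.863 -19.286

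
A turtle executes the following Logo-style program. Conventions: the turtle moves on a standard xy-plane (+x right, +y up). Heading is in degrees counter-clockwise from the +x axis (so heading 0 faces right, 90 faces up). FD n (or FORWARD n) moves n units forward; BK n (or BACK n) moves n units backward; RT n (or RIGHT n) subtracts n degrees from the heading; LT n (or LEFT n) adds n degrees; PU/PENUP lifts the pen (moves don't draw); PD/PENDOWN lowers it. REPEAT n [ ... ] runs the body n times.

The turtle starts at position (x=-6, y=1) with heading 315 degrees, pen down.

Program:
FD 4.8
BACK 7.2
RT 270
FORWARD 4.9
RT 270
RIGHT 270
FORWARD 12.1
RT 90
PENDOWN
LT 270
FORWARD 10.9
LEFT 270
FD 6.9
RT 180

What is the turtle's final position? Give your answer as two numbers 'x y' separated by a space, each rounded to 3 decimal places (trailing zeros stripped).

Executing turtle program step by step:
Start: pos=(-6,1), heading=315, pen down
FD 4.8: (-6,1) -> (-2.606,-2.394) [heading=315, draw]
BK 7.2: (-2.606,-2.394) -> (-7.697,2.697) [heading=315, draw]
RT 270: heading 315 -> 45
FD 4.9: (-7.697,2.697) -> (-4.232,6.162) [heading=45, draw]
RT 270: heading 45 -> 135
RT 270: heading 135 -> 225
FD 12.1: (-4.232,6.162) -> (-12.788,-2.394) [heading=225, draw]
RT 90: heading 225 -> 135
PD: pen down
LT 270: heading 135 -> 45
FD 10.9: (-12.788,-2.394) -> (-5.081,5.313) [heading=45, draw]
LT 270: heading 45 -> 315
FD 6.9: (-5.081,5.313) -> (-0.202,0.434) [heading=315, draw]
RT 180: heading 315 -> 135
Final: pos=(-0.202,0.434), heading=135, 6 segment(s) drawn

Answer: -0.202 0.434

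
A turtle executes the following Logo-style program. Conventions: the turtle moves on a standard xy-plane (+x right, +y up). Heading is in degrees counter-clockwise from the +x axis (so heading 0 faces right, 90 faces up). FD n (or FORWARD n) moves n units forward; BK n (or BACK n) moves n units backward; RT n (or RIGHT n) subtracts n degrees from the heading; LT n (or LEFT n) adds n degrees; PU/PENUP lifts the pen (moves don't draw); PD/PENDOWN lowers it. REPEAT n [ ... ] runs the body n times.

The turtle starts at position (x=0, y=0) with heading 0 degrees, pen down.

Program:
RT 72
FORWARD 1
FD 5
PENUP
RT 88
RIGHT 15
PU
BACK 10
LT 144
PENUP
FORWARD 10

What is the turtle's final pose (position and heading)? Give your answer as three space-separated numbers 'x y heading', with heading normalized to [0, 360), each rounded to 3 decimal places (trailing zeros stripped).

Answer: 20.388 -9.985 329

Derivation:
Executing turtle program step by step:
Start: pos=(0,0), heading=0, pen down
RT 72: heading 0 -> 288
FD 1: (0,0) -> (0.309,-0.951) [heading=288, draw]
FD 5: (0.309,-0.951) -> (1.854,-5.706) [heading=288, draw]
PU: pen up
RT 88: heading 288 -> 200
RT 15: heading 200 -> 185
PU: pen up
BK 10: (1.854,-5.706) -> (11.816,-4.835) [heading=185, move]
LT 144: heading 185 -> 329
PU: pen up
FD 10: (11.816,-4.835) -> (20.388,-9.985) [heading=329, move]
Final: pos=(20.388,-9.985), heading=329, 2 segment(s) drawn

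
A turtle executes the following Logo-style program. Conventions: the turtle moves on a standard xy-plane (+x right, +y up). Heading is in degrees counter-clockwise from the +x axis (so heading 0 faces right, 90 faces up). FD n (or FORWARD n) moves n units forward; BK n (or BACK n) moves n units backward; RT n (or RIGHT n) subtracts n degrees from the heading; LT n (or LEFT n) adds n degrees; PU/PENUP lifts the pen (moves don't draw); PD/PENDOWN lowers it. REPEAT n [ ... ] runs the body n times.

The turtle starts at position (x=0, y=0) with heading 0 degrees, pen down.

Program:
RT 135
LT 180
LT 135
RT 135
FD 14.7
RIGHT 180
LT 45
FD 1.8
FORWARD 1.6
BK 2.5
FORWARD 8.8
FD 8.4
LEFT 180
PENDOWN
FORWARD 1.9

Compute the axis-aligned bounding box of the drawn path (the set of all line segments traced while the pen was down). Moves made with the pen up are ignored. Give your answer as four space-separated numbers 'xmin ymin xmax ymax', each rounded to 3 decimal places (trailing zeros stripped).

Executing turtle program step by step:
Start: pos=(0,0), heading=0, pen down
RT 135: heading 0 -> 225
LT 180: heading 225 -> 45
LT 135: heading 45 -> 180
RT 135: heading 180 -> 45
FD 14.7: (0,0) -> (10.394,10.394) [heading=45, draw]
RT 180: heading 45 -> 225
LT 45: heading 225 -> 270
FD 1.8: (10.394,10.394) -> (10.394,8.594) [heading=270, draw]
FD 1.6: (10.394,8.594) -> (10.394,6.994) [heading=270, draw]
BK 2.5: (10.394,6.994) -> (10.394,9.494) [heading=270, draw]
FD 8.8: (10.394,9.494) -> (10.394,0.694) [heading=270, draw]
FD 8.4: (10.394,0.694) -> (10.394,-7.706) [heading=270, draw]
LT 180: heading 270 -> 90
PD: pen down
FD 1.9: (10.394,-7.706) -> (10.394,-5.806) [heading=90, draw]
Final: pos=(10.394,-5.806), heading=90, 7 segment(s) drawn

Segment endpoints: x in {0, 10.394}, y in {-7.706, -5.806, 0, 0.694, 6.994, 8.594, 9.494, 10.394}
xmin=0, ymin=-7.706, xmax=10.394, ymax=10.394

Answer: 0 -7.706 10.394 10.394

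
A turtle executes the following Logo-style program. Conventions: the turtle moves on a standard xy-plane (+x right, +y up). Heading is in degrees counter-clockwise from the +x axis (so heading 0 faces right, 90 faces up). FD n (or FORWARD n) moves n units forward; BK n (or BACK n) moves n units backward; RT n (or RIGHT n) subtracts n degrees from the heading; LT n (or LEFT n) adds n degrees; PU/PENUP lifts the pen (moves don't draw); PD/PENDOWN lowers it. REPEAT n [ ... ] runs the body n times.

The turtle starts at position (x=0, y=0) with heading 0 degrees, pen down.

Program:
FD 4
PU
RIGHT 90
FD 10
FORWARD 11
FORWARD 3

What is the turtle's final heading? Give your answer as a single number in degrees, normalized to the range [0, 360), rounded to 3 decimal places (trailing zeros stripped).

Executing turtle program step by step:
Start: pos=(0,0), heading=0, pen down
FD 4: (0,0) -> (4,0) [heading=0, draw]
PU: pen up
RT 90: heading 0 -> 270
FD 10: (4,0) -> (4,-10) [heading=270, move]
FD 11: (4,-10) -> (4,-21) [heading=270, move]
FD 3: (4,-21) -> (4,-24) [heading=270, move]
Final: pos=(4,-24), heading=270, 1 segment(s) drawn

Answer: 270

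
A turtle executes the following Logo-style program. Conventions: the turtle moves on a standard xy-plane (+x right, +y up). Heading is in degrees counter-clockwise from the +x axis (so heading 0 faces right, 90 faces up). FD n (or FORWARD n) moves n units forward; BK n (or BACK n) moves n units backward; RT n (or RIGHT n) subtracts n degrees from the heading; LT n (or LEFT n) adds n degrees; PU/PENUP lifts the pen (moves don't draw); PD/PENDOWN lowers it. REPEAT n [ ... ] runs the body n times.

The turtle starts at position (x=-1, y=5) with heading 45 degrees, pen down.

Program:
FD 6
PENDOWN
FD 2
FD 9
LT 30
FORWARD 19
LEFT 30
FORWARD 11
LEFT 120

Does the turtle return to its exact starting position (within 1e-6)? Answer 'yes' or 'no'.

Executing turtle program step by step:
Start: pos=(-1,5), heading=45, pen down
FD 6: (-1,5) -> (3.243,9.243) [heading=45, draw]
PD: pen down
FD 2: (3.243,9.243) -> (4.657,10.657) [heading=45, draw]
FD 9: (4.657,10.657) -> (11.021,17.021) [heading=45, draw]
LT 30: heading 45 -> 75
FD 19: (11.021,17.021) -> (15.938,35.373) [heading=75, draw]
LT 30: heading 75 -> 105
FD 11: (15.938,35.373) -> (13.091,45.999) [heading=105, draw]
LT 120: heading 105 -> 225
Final: pos=(13.091,45.999), heading=225, 5 segment(s) drawn

Start position: (-1, 5)
Final position: (13.091, 45.999)
Distance = 43.353; >= 1e-6 -> NOT closed

Answer: no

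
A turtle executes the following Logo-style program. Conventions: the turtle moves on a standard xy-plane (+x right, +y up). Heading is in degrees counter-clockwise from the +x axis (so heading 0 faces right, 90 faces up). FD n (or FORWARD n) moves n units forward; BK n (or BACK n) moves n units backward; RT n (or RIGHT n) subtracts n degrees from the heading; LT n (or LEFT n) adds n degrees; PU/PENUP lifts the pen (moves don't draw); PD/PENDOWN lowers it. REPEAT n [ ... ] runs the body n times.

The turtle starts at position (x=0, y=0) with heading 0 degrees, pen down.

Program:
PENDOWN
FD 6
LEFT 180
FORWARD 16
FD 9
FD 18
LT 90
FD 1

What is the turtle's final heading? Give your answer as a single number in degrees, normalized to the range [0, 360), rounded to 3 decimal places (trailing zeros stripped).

Executing turtle program step by step:
Start: pos=(0,0), heading=0, pen down
PD: pen down
FD 6: (0,0) -> (6,0) [heading=0, draw]
LT 180: heading 0 -> 180
FD 16: (6,0) -> (-10,0) [heading=180, draw]
FD 9: (-10,0) -> (-19,0) [heading=180, draw]
FD 18: (-19,0) -> (-37,0) [heading=180, draw]
LT 90: heading 180 -> 270
FD 1: (-37,0) -> (-37,-1) [heading=270, draw]
Final: pos=(-37,-1), heading=270, 5 segment(s) drawn

Answer: 270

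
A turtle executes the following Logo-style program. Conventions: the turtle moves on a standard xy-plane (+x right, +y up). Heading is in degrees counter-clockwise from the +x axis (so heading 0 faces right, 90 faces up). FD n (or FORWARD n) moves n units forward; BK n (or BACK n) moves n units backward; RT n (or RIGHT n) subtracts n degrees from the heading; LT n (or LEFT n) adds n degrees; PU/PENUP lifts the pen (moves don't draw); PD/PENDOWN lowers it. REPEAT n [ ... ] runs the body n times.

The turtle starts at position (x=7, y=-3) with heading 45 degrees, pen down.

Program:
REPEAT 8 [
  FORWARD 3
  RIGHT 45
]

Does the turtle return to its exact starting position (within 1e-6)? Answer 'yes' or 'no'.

Executing turtle program step by step:
Start: pos=(7,-3), heading=45, pen down
REPEAT 8 [
  -- iteration 1/8 --
  FD 3: (7,-3) -> (9.121,-0.879) [heading=45, draw]
  RT 45: heading 45 -> 0
  -- iteration 2/8 --
  FD 3: (9.121,-0.879) -> (12.121,-0.879) [heading=0, draw]
  RT 45: heading 0 -> 315
  -- iteration 3/8 --
  FD 3: (12.121,-0.879) -> (14.243,-3) [heading=315, draw]
  RT 45: heading 315 -> 270
  -- iteration 4/8 --
  FD 3: (14.243,-3) -> (14.243,-6) [heading=270, draw]
  RT 45: heading 270 -> 225
  -- iteration 5/8 --
  FD 3: (14.243,-6) -> (12.121,-8.121) [heading=225, draw]
  RT 45: heading 225 -> 180
  -- iteration 6/8 --
  FD 3: (12.121,-8.121) -> (9.121,-8.121) [heading=180, draw]
  RT 45: heading 180 -> 135
  -- iteration 7/8 --
  FD 3: (9.121,-8.121) -> (7,-6) [heading=135, draw]
  RT 45: heading 135 -> 90
  -- iteration 8/8 --
  FD 3: (7,-6) -> (7,-3) [heading=90, draw]
  RT 45: heading 90 -> 45
]
Final: pos=(7,-3), heading=45, 8 segment(s) drawn

Start position: (7, -3)
Final position: (7, -3)
Distance = 0; < 1e-6 -> CLOSED

Answer: yes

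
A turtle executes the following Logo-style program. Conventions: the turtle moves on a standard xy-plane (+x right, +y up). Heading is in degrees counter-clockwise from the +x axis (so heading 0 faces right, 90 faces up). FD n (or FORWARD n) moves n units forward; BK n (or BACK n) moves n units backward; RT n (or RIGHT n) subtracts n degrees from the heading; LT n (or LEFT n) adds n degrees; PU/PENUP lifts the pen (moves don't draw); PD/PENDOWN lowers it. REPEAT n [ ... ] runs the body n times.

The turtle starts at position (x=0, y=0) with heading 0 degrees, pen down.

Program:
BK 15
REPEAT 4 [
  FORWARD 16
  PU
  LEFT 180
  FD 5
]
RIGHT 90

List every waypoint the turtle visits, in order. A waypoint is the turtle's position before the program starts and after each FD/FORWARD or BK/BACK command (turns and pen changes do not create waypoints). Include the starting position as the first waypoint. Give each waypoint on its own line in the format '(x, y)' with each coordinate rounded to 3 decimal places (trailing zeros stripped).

Executing turtle program step by step:
Start: pos=(0,0), heading=0, pen down
BK 15: (0,0) -> (-15,0) [heading=0, draw]
REPEAT 4 [
  -- iteration 1/4 --
  FD 16: (-15,0) -> (1,0) [heading=0, draw]
  PU: pen up
  LT 180: heading 0 -> 180
  FD 5: (1,0) -> (-4,0) [heading=180, move]
  -- iteration 2/4 --
  FD 16: (-4,0) -> (-20,0) [heading=180, move]
  PU: pen up
  LT 180: heading 180 -> 0
  FD 5: (-20,0) -> (-15,0) [heading=0, move]
  -- iteration 3/4 --
  FD 16: (-15,0) -> (1,0) [heading=0, move]
  PU: pen up
  LT 180: heading 0 -> 180
  FD 5: (1,0) -> (-4,0) [heading=180, move]
  -- iteration 4/4 --
  FD 16: (-4,0) -> (-20,0) [heading=180, move]
  PU: pen up
  LT 180: heading 180 -> 0
  FD 5: (-20,0) -> (-15,0) [heading=0, move]
]
RT 90: heading 0 -> 270
Final: pos=(-15,0), heading=270, 2 segment(s) drawn
Waypoints (10 total):
(0, 0)
(-15, 0)
(1, 0)
(-4, 0)
(-20, 0)
(-15, 0)
(1, 0)
(-4, 0)
(-20, 0)
(-15, 0)

Answer: (0, 0)
(-15, 0)
(1, 0)
(-4, 0)
(-20, 0)
(-15, 0)
(1, 0)
(-4, 0)
(-20, 0)
(-15, 0)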